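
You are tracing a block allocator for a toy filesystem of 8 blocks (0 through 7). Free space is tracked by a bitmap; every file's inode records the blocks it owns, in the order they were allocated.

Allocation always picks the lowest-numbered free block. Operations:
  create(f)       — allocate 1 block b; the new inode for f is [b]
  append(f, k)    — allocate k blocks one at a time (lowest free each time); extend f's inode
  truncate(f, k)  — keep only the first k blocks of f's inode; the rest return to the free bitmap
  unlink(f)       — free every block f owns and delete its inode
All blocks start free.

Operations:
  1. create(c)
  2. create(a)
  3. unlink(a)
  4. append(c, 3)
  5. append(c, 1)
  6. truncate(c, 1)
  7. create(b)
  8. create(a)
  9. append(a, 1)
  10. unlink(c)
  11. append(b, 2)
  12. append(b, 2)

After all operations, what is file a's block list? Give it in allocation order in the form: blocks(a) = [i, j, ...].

blocks(a) = [2, 3]

create(c): bitmap=F....... | c=[0]
create(a): bitmap=FF...... | a=[1] c=[0]
unlink(a): bitmap=F....... | c=[0]
append(c, 3): bitmap=FFFF.... | c=[0, 1, 2, 3]
append(c, 1): bitmap=FFFFF... | c=[0, 1, 2, 3, 4]
truncate(c, 1): bitmap=F....... | c=[0]
create(b): bitmap=FF...... | b=[1] c=[0]
create(a): bitmap=FFF..... | a=[2] b=[1] c=[0]
append(a, 1): bitmap=FFFF.... | a=[2, 3] b=[1] c=[0]
unlink(c): bitmap=.FFF.... | a=[2, 3] b=[1]
append(b, 2): bitmap=FFFFF... | a=[2, 3] b=[1, 0, 4]
append(b, 2): bitmap=FFFFFFF. | a=[2, 3] b=[1, 0, 4, 5, 6]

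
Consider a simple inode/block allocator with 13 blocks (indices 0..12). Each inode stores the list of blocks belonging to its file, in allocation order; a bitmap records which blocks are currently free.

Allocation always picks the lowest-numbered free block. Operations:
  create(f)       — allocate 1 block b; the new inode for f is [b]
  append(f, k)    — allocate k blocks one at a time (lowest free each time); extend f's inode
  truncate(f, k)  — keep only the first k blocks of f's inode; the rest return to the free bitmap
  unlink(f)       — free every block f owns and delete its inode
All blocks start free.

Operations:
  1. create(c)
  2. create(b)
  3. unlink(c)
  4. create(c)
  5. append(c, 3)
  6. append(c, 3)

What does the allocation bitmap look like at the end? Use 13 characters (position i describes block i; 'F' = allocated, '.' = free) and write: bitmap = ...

bitmap = FFFFFFFF.....

after create(c) → c:[0]  free=[F............]
after create(b) → b:[1], c:[0]  free=[FF...........]
after unlink(c) → b:[1]  free=[.F...........]
after create(c) → b:[1], c:[0]  free=[FF...........]
after append(c, 3) → b:[1], c:[0, 2, 3, 4]  free=[FFFFF........]
after append(c, 3) → b:[1], c:[0, 2, 3, 4, 5, 6, 7]  free=[FFFFFFFF.....]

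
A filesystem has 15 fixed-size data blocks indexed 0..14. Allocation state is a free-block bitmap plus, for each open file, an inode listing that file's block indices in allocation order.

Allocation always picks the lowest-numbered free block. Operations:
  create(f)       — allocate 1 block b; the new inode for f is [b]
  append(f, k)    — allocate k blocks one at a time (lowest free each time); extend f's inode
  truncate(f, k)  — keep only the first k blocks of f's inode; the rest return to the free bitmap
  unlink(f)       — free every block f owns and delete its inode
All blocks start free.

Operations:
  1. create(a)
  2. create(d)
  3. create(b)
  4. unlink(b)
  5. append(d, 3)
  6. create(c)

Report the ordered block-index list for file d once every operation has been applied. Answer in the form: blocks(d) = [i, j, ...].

blocks(d) = [1, 2, 3, 4]

after create(a) → a:[0]  free=[F..............]
after create(d) → a:[0], d:[1]  free=[FF.............]
after create(b) → a:[0], b:[2], d:[1]  free=[FFF............]
after unlink(b) → a:[0], d:[1]  free=[FF.............]
after append(d, 3) → a:[0], d:[1, 2, 3, 4]  free=[FFFFF..........]
after create(c) → a:[0], c:[5], d:[1, 2, 3, 4]  free=[FFFFFF.........]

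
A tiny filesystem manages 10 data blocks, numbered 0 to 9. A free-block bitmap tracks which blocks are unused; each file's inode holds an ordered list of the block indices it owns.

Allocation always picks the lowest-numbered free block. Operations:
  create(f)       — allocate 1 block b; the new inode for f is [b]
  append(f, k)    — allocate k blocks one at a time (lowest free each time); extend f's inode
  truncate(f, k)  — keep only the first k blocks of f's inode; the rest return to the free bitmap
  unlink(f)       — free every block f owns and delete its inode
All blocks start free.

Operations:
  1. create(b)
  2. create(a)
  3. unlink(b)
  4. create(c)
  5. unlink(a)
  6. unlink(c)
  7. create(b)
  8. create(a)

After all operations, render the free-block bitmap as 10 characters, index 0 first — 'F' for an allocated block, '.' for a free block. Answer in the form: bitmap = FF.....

bitmap = FF........

[1] create(b) — b=0 (map F.........)
[2] create(a) — a=1 b=0 (map FF........)
[3] unlink(b) — a=1 (map .F........)
[4] create(c) — a=1 c=0 (map FF........)
[5] unlink(a) — c=0 (map F.........)
[6] unlink(c) —  (map ..........)
[7] create(b) — b=0 (map F.........)
[8] create(a) — a=1 b=0 (map FF........)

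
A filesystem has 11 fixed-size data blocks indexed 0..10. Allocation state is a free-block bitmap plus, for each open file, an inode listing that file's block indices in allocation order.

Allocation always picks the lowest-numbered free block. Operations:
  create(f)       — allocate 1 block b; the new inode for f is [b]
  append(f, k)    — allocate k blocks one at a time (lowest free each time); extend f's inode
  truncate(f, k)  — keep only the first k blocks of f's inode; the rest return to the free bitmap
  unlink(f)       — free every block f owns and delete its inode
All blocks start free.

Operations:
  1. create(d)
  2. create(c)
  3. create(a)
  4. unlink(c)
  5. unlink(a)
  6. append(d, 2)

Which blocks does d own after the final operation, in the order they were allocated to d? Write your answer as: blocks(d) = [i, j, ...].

create(d): bitmap=F.......... | d=[0]
create(c): bitmap=FF......... | c=[1] d=[0]
create(a): bitmap=FFF........ | a=[2] c=[1] d=[0]
unlink(c): bitmap=F.F........ | a=[2] d=[0]
unlink(a): bitmap=F.......... | d=[0]
append(d, 2): bitmap=FFF........ | d=[0, 1, 2]

blocks(d) = [0, 1, 2]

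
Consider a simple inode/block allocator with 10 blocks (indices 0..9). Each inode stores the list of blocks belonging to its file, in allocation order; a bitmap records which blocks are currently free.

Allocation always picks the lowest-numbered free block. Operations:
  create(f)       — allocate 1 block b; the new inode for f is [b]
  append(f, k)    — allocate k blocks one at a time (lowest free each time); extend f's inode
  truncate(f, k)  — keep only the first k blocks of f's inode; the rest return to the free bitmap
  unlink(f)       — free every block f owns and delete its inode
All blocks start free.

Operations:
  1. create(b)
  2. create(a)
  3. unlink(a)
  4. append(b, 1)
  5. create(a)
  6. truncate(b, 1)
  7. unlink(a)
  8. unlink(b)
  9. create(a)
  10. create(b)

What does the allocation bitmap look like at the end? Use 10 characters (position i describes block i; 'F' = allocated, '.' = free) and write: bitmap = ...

bitmap = FF........

after create(b) → b:[0]  free=[F.........]
after create(a) → a:[1], b:[0]  free=[FF........]
after unlink(a) → b:[0]  free=[F.........]
after append(b, 1) → b:[0, 1]  free=[FF........]
after create(a) → a:[2], b:[0, 1]  free=[FFF.......]
after truncate(b, 1) → a:[2], b:[0]  free=[F.F.......]
after unlink(a) → b:[0]  free=[F.........]
after unlink(b) →   free=[..........]
after create(a) → a:[0]  free=[F.........]
after create(b) → a:[0], b:[1]  free=[FF........]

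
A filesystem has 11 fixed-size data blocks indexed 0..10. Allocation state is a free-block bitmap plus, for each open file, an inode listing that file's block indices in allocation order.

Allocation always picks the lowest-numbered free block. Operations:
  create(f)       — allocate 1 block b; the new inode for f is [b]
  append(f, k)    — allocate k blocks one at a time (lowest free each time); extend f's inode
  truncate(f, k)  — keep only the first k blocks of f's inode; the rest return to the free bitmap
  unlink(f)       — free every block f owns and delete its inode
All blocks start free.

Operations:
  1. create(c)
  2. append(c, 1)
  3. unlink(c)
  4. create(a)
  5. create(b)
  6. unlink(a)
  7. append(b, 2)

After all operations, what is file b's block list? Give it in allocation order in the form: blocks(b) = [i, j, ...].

blocks(b) = [1, 0, 2]

create(c): bitmap=F.......... | c=[0]
append(c, 1): bitmap=FF......... | c=[0, 1]
unlink(c): bitmap=........... | 
create(a): bitmap=F.......... | a=[0]
create(b): bitmap=FF......... | a=[0] b=[1]
unlink(a): bitmap=.F......... | b=[1]
append(b, 2): bitmap=FFF........ | b=[1, 0, 2]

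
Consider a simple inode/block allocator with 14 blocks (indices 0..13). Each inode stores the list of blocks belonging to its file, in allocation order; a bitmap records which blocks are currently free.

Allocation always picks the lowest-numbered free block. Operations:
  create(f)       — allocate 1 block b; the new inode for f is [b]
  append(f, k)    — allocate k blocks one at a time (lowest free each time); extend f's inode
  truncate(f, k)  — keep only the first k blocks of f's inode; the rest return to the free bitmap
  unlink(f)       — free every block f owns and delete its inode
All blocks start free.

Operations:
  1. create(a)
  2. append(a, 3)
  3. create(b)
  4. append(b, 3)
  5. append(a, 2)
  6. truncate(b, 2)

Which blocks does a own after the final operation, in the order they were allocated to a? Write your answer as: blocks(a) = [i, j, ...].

blocks(a) = [0, 1, 2, 3, 8, 9]

[1] create(a) — a=0 (map F.............)
[2] append(a, 3) — a=0,1,2,3 (map FFFF..........)
[3] create(b) — a=0,1,2,3 b=4 (map FFFFF.........)
[4] append(b, 3) — a=0,1,2,3 b=4,5,6,7 (map FFFFFFFF......)
[5] append(a, 2) — a=0,1,2,3,8,9 b=4,5,6,7 (map FFFFFFFFFF....)
[6] truncate(b, 2) — a=0,1,2,3,8,9 b=4,5 (map FFFFFF..FF....)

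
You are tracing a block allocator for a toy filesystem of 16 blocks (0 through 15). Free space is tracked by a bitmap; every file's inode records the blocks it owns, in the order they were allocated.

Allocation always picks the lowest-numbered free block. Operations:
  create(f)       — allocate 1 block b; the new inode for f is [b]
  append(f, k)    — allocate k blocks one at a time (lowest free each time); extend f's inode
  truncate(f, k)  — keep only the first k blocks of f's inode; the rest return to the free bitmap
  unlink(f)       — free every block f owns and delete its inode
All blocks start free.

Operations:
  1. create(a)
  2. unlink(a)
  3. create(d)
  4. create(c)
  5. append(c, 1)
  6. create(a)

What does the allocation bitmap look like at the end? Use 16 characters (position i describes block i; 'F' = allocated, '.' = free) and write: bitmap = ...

after create(a) → a:[0]  free=[F...............]
after unlink(a) →   free=[................]
after create(d) → d:[0]  free=[F...............]
after create(c) → c:[1], d:[0]  free=[FF..............]
after append(c, 1) → c:[1, 2], d:[0]  free=[FFF.............]
after create(a) → a:[3], c:[1, 2], d:[0]  free=[FFFF............]

bitmap = FFFF............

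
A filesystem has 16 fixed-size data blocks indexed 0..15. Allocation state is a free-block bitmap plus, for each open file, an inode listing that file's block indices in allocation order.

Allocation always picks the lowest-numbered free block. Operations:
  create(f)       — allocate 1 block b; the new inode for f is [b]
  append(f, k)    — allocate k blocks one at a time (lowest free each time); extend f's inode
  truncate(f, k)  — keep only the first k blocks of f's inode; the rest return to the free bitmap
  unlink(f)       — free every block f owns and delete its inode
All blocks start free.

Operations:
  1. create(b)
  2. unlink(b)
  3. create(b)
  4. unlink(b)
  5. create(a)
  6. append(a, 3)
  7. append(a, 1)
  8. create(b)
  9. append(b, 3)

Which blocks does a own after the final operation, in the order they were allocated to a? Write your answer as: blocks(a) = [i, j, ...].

[1] create(b) — b=0 (map F...............)
[2] unlink(b) —  (map ................)
[3] create(b) — b=0 (map F...............)
[4] unlink(b) —  (map ................)
[5] create(a) — a=0 (map F...............)
[6] append(a, 3) — a=0,1,2,3 (map FFFF............)
[7] append(a, 1) — a=0,1,2,3,4 (map FFFFF...........)
[8] create(b) — a=0,1,2,3,4 b=5 (map FFFFFF..........)
[9] append(b, 3) — a=0,1,2,3,4 b=5,6,7,8 (map FFFFFFFFF.......)

blocks(a) = [0, 1, 2, 3, 4]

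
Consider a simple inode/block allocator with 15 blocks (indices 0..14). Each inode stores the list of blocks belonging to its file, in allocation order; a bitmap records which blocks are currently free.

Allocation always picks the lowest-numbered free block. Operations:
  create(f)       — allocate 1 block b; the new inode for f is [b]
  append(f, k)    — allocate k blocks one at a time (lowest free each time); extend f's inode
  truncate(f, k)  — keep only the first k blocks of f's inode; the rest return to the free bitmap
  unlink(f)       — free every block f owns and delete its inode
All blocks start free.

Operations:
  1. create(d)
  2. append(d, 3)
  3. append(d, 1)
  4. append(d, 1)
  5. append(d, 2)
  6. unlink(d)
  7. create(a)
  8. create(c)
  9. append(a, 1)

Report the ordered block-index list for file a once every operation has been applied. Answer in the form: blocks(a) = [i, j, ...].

[1] create(d) — d=0 (map F..............)
[2] append(d, 3) — d=0,1,2,3 (map FFFF...........)
[3] append(d, 1) — d=0,1,2,3,4 (map FFFFF..........)
[4] append(d, 1) — d=0,1,2,3,4,5 (map FFFFFF.........)
[5] append(d, 2) — d=0,1,2,3,4,5,6,7 (map FFFFFFFF.......)
[6] unlink(d) —  (map ...............)
[7] create(a) — a=0 (map F..............)
[8] create(c) — a=0 c=1 (map FF.............)
[9] append(a, 1) — a=0,2 c=1 (map FFF............)

blocks(a) = [0, 2]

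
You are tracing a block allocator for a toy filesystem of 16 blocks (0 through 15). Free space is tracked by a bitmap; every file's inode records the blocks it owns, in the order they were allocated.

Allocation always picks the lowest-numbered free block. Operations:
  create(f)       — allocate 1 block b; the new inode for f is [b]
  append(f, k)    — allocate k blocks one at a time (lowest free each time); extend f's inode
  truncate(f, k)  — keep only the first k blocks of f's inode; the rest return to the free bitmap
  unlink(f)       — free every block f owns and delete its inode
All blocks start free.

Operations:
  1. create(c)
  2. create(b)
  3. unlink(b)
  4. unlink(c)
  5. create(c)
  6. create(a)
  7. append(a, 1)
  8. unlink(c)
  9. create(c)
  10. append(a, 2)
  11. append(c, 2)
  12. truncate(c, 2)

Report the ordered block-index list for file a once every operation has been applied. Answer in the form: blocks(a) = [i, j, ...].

blocks(a) = [1, 2, 3, 4]

  1. create(c)  ⇒  F...............  {c→[0]}
  2. create(b)  ⇒  FF..............  {b→[1]; c→[0]}
  3. unlink(b)  ⇒  F...............  {c→[0]}
  4. unlink(c)  ⇒  ................  {}
  5. create(c)  ⇒  F...............  {c→[0]}
  6. create(a)  ⇒  FF..............  {a→[1]; c→[0]}
  7. append(a, 1)  ⇒  FFF.............  {a→[1, 2]; c→[0]}
  8. unlink(c)  ⇒  .FF.............  {a→[1, 2]}
  9. create(c)  ⇒  FFF.............  {a→[1, 2]; c→[0]}
  10. append(a, 2)  ⇒  FFFFF...........  {a→[1, 2, 3, 4]; c→[0]}
  11. append(c, 2)  ⇒  FFFFFFF.........  {a→[1, 2, 3, 4]; c→[0, 5, 6]}
  12. truncate(c, 2)  ⇒  FFFFFF..........  {a→[1, 2, 3, 4]; c→[0, 5]}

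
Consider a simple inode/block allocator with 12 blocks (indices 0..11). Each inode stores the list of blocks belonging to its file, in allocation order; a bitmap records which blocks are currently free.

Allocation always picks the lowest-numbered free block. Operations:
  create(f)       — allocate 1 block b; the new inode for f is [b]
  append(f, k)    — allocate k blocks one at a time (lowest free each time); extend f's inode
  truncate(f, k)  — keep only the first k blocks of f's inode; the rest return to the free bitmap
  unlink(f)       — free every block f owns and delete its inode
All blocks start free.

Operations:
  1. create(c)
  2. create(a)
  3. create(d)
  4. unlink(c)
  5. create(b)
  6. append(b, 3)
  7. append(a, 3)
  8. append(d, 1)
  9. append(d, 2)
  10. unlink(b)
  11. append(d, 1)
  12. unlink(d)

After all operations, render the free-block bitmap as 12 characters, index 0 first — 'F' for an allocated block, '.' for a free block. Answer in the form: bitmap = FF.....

bitmap = .F....FFF...

after create(c) → c:[0]  free=[F...........]
after create(a) → a:[1], c:[0]  free=[FF..........]
after create(d) → a:[1], c:[0], d:[2]  free=[FFF.........]
after unlink(c) → a:[1], d:[2]  free=[.FF.........]
after create(b) → a:[1], b:[0], d:[2]  free=[FFF.........]
after append(b, 3) → a:[1], b:[0, 3, 4, 5], d:[2]  free=[FFFFFF......]
after append(a, 3) → a:[1, 6, 7, 8], b:[0, 3, 4, 5], d:[2]  free=[FFFFFFFFF...]
after append(d, 1) → a:[1, 6, 7, 8], b:[0, 3, 4, 5], d:[2, 9]  free=[FFFFFFFFFF..]
after append(d, 2) → a:[1, 6, 7, 8], b:[0, 3, 4, 5], d:[2, 9, 10, 11]  free=[FFFFFFFFFFFF]
after unlink(b) → a:[1, 6, 7, 8], d:[2, 9, 10, 11]  free=[.FF...FFFFFF]
after append(d, 1) → a:[1, 6, 7, 8], d:[2, 9, 10, 11, 0]  free=[FFF...FFFFFF]
after unlink(d) → a:[1, 6, 7, 8]  free=[.F....FFF...]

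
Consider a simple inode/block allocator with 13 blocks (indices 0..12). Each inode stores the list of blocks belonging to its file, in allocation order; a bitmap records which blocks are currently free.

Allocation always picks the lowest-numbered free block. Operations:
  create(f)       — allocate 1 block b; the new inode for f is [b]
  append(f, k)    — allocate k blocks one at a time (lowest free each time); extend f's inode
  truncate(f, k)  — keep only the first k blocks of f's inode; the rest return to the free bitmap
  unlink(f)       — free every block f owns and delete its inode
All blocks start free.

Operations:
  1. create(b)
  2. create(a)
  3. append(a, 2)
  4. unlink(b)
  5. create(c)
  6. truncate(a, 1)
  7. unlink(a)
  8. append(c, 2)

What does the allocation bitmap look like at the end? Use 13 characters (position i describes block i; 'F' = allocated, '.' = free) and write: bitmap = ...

create(b): bitmap=F............ | b=[0]
create(a): bitmap=FF........... | a=[1] b=[0]
append(a, 2): bitmap=FFFF......... | a=[1, 2, 3] b=[0]
unlink(b): bitmap=.FFF......... | a=[1, 2, 3]
create(c): bitmap=FFFF......... | a=[1, 2, 3] c=[0]
truncate(a, 1): bitmap=FF........... | a=[1] c=[0]
unlink(a): bitmap=F............ | c=[0]
append(c, 2): bitmap=FFF.......... | c=[0, 1, 2]

bitmap = FFF..........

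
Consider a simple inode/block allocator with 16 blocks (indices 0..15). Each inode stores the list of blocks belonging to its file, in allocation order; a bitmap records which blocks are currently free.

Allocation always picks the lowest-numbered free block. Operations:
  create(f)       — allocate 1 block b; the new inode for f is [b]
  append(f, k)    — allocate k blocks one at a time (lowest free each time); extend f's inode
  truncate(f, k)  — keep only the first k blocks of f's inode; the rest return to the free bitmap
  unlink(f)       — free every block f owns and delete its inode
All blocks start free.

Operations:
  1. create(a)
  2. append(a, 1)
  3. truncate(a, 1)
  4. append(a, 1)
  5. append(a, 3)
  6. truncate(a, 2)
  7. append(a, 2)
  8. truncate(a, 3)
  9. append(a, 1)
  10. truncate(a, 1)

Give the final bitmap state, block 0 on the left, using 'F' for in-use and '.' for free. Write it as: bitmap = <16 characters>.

create(a): bitmap=F............... | a=[0]
append(a, 1): bitmap=FF.............. | a=[0, 1]
truncate(a, 1): bitmap=F............... | a=[0]
append(a, 1): bitmap=FF.............. | a=[0, 1]
append(a, 3): bitmap=FFFFF........... | a=[0, 1, 2, 3, 4]
truncate(a, 2): bitmap=FF.............. | a=[0, 1]
append(a, 2): bitmap=FFFF............ | a=[0, 1, 2, 3]
truncate(a, 3): bitmap=FFF............. | a=[0, 1, 2]
append(a, 1): bitmap=FFFF............ | a=[0, 1, 2, 3]
truncate(a, 1): bitmap=F............... | a=[0]

bitmap = F...............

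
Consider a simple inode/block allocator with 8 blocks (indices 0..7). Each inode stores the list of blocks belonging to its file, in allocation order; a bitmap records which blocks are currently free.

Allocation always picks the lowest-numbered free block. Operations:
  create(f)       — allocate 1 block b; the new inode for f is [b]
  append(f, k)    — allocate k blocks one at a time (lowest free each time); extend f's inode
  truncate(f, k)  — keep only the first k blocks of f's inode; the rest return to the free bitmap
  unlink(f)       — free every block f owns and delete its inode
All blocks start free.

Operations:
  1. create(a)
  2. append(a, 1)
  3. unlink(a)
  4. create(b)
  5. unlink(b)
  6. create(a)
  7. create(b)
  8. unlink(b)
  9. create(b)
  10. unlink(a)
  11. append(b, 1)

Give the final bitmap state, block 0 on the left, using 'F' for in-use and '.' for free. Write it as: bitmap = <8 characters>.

create(a): bitmap=F....... | a=[0]
append(a, 1): bitmap=FF...... | a=[0, 1]
unlink(a): bitmap=........ | 
create(b): bitmap=F....... | b=[0]
unlink(b): bitmap=........ | 
create(a): bitmap=F....... | a=[0]
create(b): bitmap=FF...... | a=[0] b=[1]
unlink(b): bitmap=F....... | a=[0]
create(b): bitmap=FF...... | a=[0] b=[1]
unlink(a): bitmap=.F...... | b=[1]
append(b, 1): bitmap=FF...... | b=[1, 0]

bitmap = FF......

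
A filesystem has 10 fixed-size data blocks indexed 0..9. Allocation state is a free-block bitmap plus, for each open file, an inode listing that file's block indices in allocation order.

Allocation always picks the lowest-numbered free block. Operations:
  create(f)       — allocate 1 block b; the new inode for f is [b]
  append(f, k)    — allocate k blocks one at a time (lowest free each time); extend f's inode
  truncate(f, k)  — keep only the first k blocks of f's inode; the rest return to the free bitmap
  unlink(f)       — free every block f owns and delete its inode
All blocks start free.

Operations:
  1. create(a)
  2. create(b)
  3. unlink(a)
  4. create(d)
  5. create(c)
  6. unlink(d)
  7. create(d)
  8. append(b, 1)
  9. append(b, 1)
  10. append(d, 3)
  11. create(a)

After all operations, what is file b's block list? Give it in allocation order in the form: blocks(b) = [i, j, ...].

blocks(b) = [1, 3, 4]

create(a): bitmap=F......... | a=[0]
create(b): bitmap=FF........ | a=[0] b=[1]
unlink(a): bitmap=.F........ | b=[1]
create(d): bitmap=FF........ | b=[1] d=[0]
create(c): bitmap=FFF....... | b=[1] c=[2] d=[0]
unlink(d): bitmap=.FF....... | b=[1] c=[2]
create(d): bitmap=FFF....... | b=[1] c=[2] d=[0]
append(b, 1): bitmap=FFFF...... | b=[1, 3] c=[2] d=[0]
append(b, 1): bitmap=FFFFF..... | b=[1, 3, 4] c=[2] d=[0]
append(d, 3): bitmap=FFFFFFFF.. | b=[1, 3, 4] c=[2] d=[0, 5, 6, 7]
create(a): bitmap=FFFFFFFFF. | a=[8] b=[1, 3, 4] c=[2] d=[0, 5, 6, 7]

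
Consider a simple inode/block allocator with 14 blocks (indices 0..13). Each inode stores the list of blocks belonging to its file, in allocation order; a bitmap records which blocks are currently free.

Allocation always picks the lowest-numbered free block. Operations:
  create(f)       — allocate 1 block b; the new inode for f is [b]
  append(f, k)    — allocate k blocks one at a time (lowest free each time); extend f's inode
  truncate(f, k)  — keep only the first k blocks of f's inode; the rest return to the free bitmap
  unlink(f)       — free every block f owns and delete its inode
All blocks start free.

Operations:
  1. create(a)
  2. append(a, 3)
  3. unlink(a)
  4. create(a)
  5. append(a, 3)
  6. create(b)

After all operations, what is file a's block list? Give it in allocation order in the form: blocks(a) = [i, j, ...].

blocks(a) = [0, 1, 2, 3]

after create(a) → a:[0]  free=[F.............]
after append(a, 3) → a:[0, 1, 2, 3]  free=[FFFF..........]
after unlink(a) →   free=[..............]
after create(a) → a:[0]  free=[F.............]
after append(a, 3) → a:[0, 1, 2, 3]  free=[FFFF..........]
after create(b) → a:[0, 1, 2, 3], b:[4]  free=[FFFFF.........]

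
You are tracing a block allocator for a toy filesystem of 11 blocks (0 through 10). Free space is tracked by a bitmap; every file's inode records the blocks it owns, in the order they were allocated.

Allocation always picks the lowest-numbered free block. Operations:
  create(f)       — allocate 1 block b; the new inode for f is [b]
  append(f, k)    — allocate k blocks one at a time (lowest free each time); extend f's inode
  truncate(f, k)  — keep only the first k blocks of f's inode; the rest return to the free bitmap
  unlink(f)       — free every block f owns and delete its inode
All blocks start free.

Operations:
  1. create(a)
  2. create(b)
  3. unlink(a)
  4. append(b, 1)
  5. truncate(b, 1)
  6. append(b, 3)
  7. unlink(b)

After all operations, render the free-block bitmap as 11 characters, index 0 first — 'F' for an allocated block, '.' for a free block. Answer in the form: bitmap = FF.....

bitmap = ...........

create(a): bitmap=F.......... | a=[0]
create(b): bitmap=FF......... | a=[0] b=[1]
unlink(a): bitmap=.F......... | b=[1]
append(b, 1): bitmap=FF......... | b=[1, 0]
truncate(b, 1): bitmap=.F......... | b=[1]
append(b, 3): bitmap=FFFF....... | b=[1, 0, 2, 3]
unlink(b): bitmap=........... | 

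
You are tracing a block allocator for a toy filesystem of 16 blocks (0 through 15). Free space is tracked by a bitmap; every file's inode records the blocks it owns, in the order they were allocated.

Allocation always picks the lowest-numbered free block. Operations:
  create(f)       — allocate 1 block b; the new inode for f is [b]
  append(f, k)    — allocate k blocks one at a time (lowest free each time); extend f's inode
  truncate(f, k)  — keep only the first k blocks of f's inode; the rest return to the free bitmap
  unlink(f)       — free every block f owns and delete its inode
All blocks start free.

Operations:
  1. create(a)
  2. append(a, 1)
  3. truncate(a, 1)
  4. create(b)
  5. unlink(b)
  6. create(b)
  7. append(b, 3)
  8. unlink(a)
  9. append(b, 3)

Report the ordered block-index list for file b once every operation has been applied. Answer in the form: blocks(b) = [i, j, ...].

create(a): bitmap=F............... | a=[0]
append(a, 1): bitmap=FF.............. | a=[0, 1]
truncate(a, 1): bitmap=F............... | a=[0]
create(b): bitmap=FF.............. | a=[0] b=[1]
unlink(b): bitmap=F............... | a=[0]
create(b): bitmap=FF.............. | a=[0] b=[1]
append(b, 3): bitmap=FFFFF........... | a=[0] b=[1, 2, 3, 4]
unlink(a): bitmap=.FFFF........... | b=[1, 2, 3, 4]
append(b, 3): bitmap=FFFFFFF......... | b=[1, 2, 3, 4, 0, 5, 6]

blocks(b) = [1, 2, 3, 4, 0, 5, 6]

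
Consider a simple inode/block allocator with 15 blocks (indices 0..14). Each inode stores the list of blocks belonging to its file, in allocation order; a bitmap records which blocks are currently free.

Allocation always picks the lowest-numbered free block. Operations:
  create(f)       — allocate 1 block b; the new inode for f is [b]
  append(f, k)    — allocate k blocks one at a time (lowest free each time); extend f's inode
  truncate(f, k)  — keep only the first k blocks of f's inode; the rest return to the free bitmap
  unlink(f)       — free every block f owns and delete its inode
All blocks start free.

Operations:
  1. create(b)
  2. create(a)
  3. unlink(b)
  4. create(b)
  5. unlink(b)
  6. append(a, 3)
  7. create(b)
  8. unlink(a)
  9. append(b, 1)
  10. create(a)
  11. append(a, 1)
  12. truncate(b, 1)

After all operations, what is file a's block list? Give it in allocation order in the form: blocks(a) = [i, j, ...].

  1. create(b)  ⇒  F..............  {b→[0]}
  2. create(a)  ⇒  FF.............  {a→[1]; b→[0]}
  3. unlink(b)  ⇒  .F.............  {a→[1]}
  4. create(b)  ⇒  FF.............  {a→[1]; b→[0]}
  5. unlink(b)  ⇒  .F.............  {a→[1]}
  6. append(a, 3)  ⇒  FFFF...........  {a→[1, 0, 2, 3]}
  7. create(b)  ⇒  FFFFF..........  {a→[1, 0, 2, 3]; b→[4]}
  8. unlink(a)  ⇒  ....F..........  {b→[4]}
  9. append(b, 1)  ⇒  F...F..........  {b→[4, 0]}
  10. create(a)  ⇒  FF..F..........  {a→[1]; b→[4, 0]}
  11. append(a, 1)  ⇒  FFF.F..........  {a→[1, 2]; b→[4, 0]}
  12. truncate(b, 1)  ⇒  .FF.F..........  {a→[1, 2]; b→[4]}

blocks(a) = [1, 2]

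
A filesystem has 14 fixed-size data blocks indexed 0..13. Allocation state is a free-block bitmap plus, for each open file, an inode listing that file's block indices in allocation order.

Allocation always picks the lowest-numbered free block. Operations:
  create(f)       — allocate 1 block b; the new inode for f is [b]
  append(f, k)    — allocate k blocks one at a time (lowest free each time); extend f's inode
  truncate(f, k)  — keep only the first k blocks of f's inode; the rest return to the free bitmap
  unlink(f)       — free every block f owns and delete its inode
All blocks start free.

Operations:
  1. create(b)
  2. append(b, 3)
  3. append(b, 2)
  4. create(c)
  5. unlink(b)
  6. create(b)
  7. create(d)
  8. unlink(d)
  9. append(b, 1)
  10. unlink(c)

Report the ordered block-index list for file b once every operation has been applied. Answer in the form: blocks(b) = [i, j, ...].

blocks(b) = [0, 1]

after create(b) → b:[0]  free=[F.............]
after append(b, 3) → b:[0, 1, 2, 3]  free=[FFFF..........]
after append(b, 2) → b:[0, 1, 2, 3, 4, 5]  free=[FFFFFF........]
after create(c) → b:[0, 1, 2, 3, 4, 5], c:[6]  free=[FFFFFFF.......]
after unlink(b) → c:[6]  free=[......F.......]
after create(b) → b:[0], c:[6]  free=[F.....F.......]
after create(d) → b:[0], c:[6], d:[1]  free=[FF....F.......]
after unlink(d) → b:[0], c:[6]  free=[F.....F.......]
after append(b, 1) → b:[0, 1], c:[6]  free=[FF....F.......]
after unlink(c) → b:[0, 1]  free=[FF............]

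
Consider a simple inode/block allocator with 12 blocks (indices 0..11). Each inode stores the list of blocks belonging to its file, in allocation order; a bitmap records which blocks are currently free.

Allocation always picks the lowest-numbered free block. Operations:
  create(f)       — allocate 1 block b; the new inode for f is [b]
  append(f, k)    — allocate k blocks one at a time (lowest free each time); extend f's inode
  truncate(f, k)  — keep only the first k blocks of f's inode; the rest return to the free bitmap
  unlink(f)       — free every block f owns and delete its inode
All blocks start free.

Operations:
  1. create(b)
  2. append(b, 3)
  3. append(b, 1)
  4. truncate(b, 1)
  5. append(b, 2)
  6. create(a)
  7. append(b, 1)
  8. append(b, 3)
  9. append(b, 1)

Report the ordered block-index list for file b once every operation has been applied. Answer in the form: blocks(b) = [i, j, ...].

blocks(b) = [0, 1, 2, 4, 5, 6, 7, 8]

after create(b) → b:[0]  free=[F...........]
after append(b, 3) → b:[0, 1, 2, 3]  free=[FFFF........]
after append(b, 1) → b:[0, 1, 2, 3, 4]  free=[FFFFF.......]
after truncate(b, 1) → b:[0]  free=[F...........]
after append(b, 2) → b:[0, 1, 2]  free=[FFF.........]
after create(a) → a:[3], b:[0, 1, 2]  free=[FFFF........]
after append(b, 1) → a:[3], b:[0, 1, 2, 4]  free=[FFFFF.......]
after append(b, 3) → a:[3], b:[0, 1, 2, 4, 5, 6, 7]  free=[FFFFFFFF....]
after append(b, 1) → a:[3], b:[0, 1, 2, 4, 5, 6, 7, 8]  free=[FFFFFFFFF...]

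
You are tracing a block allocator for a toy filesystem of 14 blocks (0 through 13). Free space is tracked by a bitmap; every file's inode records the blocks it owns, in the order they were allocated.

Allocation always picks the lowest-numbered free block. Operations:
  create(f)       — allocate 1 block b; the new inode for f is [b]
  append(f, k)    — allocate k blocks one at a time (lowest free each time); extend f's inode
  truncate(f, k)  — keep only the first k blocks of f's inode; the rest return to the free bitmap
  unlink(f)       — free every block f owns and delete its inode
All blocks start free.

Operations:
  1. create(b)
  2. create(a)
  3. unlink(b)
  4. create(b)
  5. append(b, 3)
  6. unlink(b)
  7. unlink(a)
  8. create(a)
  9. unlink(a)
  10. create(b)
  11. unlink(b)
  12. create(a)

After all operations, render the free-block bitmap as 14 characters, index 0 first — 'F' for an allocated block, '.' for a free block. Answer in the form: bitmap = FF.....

[1] create(b) — b=0 (map F.............)
[2] create(a) — a=1 b=0 (map FF............)
[3] unlink(b) — a=1 (map .F............)
[4] create(b) — a=1 b=0 (map FF............)
[5] append(b, 3) — a=1 b=0,2,3,4 (map FFFFF.........)
[6] unlink(b) — a=1 (map .F............)
[7] unlink(a) —  (map ..............)
[8] create(a) — a=0 (map F.............)
[9] unlink(a) —  (map ..............)
[10] create(b) — b=0 (map F.............)
[11] unlink(b) —  (map ..............)
[12] create(a) — a=0 (map F.............)

bitmap = F.............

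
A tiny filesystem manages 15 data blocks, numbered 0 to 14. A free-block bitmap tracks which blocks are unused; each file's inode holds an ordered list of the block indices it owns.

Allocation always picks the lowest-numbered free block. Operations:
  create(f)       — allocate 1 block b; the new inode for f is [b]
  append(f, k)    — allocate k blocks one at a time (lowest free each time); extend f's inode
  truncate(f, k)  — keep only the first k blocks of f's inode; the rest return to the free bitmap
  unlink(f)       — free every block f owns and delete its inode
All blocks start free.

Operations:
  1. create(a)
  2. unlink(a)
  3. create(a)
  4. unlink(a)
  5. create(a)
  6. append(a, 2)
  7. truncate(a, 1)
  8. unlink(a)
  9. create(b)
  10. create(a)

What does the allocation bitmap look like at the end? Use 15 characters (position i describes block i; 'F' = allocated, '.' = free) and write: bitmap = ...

bitmap = FF.............

after create(a) → a:[0]  free=[F..............]
after unlink(a) →   free=[...............]
after create(a) → a:[0]  free=[F..............]
after unlink(a) →   free=[...............]
after create(a) → a:[0]  free=[F..............]
after append(a, 2) → a:[0, 1, 2]  free=[FFF............]
after truncate(a, 1) → a:[0]  free=[F..............]
after unlink(a) →   free=[...............]
after create(b) → b:[0]  free=[F..............]
after create(a) → a:[1], b:[0]  free=[FF.............]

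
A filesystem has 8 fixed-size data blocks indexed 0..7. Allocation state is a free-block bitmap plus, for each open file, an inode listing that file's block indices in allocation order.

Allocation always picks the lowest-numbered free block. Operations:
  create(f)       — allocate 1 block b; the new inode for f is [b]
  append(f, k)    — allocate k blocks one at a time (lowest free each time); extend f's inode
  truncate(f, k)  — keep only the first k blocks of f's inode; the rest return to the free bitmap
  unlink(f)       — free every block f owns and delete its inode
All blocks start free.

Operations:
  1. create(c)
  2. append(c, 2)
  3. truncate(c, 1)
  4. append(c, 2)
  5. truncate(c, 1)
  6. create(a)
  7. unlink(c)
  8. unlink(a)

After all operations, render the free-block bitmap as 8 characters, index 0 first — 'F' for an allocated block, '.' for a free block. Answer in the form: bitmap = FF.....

  1. create(c)  ⇒  F.......  {c→[0]}
  2. append(c, 2)  ⇒  FFF.....  {c→[0, 1, 2]}
  3. truncate(c, 1)  ⇒  F.......  {c→[0]}
  4. append(c, 2)  ⇒  FFF.....  {c→[0, 1, 2]}
  5. truncate(c, 1)  ⇒  F.......  {c→[0]}
  6. create(a)  ⇒  FF......  {a→[1]; c→[0]}
  7. unlink(c)  ⇒  .F......  {a→[1]}
  8. unlink(a)  ⇒  ........  {}

bitmap = ........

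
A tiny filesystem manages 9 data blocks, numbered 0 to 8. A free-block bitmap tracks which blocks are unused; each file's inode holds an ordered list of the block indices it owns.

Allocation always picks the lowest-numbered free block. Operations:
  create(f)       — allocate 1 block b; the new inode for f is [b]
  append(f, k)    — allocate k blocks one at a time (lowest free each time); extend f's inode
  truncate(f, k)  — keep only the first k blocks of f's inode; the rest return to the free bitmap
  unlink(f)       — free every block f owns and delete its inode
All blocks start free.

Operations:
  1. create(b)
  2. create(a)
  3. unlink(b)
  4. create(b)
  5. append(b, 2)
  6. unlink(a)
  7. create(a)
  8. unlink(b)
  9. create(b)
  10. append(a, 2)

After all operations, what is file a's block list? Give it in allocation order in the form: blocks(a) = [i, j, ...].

after create(b) → b:[0]  free=[F........]
after create(a) → a:[1], b:[0]  free=[FF.......]
after unlink(b) → a:[1]  free=[.F.......]
after create(b) → a:[1], b:[0]  free=[FF.......]
after append(b, 2) → a:[1], b:[0, 2, 3]  free=[FFFF.....]
after unlink(a) → b:[0, 2, 3]  free=[F.FF.....]
after create(a) → a:[1], b:[0, 2, 3]  free=[FFFF.....]
after unlink(b) → a:[1]  free=[.F.......]
after create(b) → a:[1], b:[0]  free=[FF.......]
after append(a, 2) → a:[1, 2, 3], b:[0]  free=[FFFF.....]

blocks(a) = [1, 2, 3]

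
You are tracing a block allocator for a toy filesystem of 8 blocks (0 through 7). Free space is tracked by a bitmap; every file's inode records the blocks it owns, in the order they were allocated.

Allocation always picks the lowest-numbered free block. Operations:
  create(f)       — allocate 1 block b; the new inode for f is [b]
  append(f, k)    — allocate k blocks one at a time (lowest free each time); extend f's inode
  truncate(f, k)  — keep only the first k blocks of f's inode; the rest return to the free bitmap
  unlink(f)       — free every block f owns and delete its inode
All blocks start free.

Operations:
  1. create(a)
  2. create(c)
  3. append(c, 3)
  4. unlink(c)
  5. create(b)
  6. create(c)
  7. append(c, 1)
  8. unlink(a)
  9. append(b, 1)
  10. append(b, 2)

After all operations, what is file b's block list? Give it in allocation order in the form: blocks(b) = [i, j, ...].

create(a): bitmap=F....... | a=[0]
create(c): bitmap=FF...... | a=[0] c=[1]
append(c, 3): bitmap=FFFFF... | a=[0] c=[1, 2, 3, 4]
unlink(c): bitmap=F....... | a=[0]
create(b): bitmap=FF...... | a=[0] b=[1]
create(c): bitmap=FFF..... | a=[0] b=[1] c=[2]
append(c, 1): bitmap=FFFF.... | a=[0] b=[1] c=[2, 3]
unlink(a): bitmap=.FFF.... | b=[1] c=[2, 3]
append(b, 1): bitmap=FFFF.... | b=[1, 0] c=[2, 3]
append(b, 2): bitmap=FFFFFF.. | b=[1, 0, 4, 5] c=[2, 3]

blocks(b) = [1, 0, 4, 5]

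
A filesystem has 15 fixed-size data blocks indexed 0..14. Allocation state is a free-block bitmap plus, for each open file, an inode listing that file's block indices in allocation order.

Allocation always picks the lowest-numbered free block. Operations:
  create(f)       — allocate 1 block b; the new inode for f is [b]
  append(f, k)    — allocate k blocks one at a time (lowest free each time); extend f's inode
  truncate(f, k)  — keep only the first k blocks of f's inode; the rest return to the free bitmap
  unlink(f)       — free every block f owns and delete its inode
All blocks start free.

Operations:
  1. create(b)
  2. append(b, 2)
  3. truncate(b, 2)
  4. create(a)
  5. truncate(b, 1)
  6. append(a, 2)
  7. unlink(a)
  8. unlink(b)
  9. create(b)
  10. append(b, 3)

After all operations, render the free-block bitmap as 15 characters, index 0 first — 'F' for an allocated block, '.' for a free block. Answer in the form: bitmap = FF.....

create(b): bitmap=F.............. | b=[0]
append(b, 2): bitmap=FFF............ | b=[0, 1, 2]
truncate(b, 2): bitmap=FF............. | b=[0, 1]
create(a): bitmap=FFF............ | a=[2] b=[0, 1]
truncate(b, 1): bitmap=F.F............ | a=[2] b=[0]
append(a, 2): bitmap=FFFF........... | a=[2, 1, 3] b=[0]
unlink(a): bitmap=F.............. | b=[0]
unlink(b): bitmap=............... | 
create(b): bitmap=F.............. | b=[0]
append(b, 3): bitmap=FFFF........... | b=[0, 1, 2, 3]

bitmap = FFFF...........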